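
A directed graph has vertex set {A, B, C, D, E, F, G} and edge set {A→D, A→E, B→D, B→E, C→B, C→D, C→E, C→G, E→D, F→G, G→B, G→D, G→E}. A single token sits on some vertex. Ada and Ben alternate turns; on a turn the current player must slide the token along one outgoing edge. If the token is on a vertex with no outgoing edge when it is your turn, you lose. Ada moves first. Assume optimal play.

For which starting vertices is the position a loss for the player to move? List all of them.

D, F

Build the W/L table. Terminal = L. A non-terminal position is W if it has a move to some L; otherwise it is L.
Every edge goes from a vertex to one that appears earlier in the order D, E, A, B, G, C, F, so processing vertices in that order labels each vertex after all of its successors.
D: no outgoing edge → L
E: reaches L-position D → W
A: reaches L-position D → W
B: reaches L-position D → W
G: reaches L-position D → W
C: reaches L-position D → W
F: only reaches G(W), which is W → L
The losing starting vertices are exactly the entries labelled L in this table (2 of them).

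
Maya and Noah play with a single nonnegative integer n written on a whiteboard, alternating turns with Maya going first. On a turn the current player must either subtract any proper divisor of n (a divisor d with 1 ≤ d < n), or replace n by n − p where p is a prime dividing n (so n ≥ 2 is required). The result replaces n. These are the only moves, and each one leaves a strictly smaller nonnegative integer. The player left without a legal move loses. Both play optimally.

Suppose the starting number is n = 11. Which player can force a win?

Use the standard recursion: the mover loses at a terminal position; elsewhere, the mover wins exactly when some move hands the opponent an L position.
n=0: no move → L
n=1: no move → L
n=2: reaches L-position 0 → W
n=3: reaches L-position 0 → W
n=4: only reaches 2(W), 3(W), all W → L
n=5: reaches L-position 0 → W
n=6: reaches L-position 4 → W
n=7: reaches L-position 0 → W
n=8: reaches L-position 4 → W
n=9: only reaches 6(W), 8(W), all W → L
n=10: reaches L-position 9 → W
n=11: reaches L-position 0 → W
From 11 Maya can move to 0, reaching an L position.

Maya wins.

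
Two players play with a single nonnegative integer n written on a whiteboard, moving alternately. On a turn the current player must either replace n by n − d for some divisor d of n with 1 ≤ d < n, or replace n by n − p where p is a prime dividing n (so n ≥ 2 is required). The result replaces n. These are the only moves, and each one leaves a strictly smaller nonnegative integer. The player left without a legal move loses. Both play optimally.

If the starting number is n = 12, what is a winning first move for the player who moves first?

Compute win/loss labels from the base case upward. A position with no move is L. Any other position is W if it can reach an L in one move, else L.
n=0: no move → L
n=1: no move → L
n=2: W (go to 0, an L position)
n=3: W (go to 0, an L position)
n=4: L (options 2(W), 3(W) are all W)
n=5: W (go to 0, an L position)
n=6: W (go to 4, an L position)
n=7: W (go to 0, an L position)
n=8: W (go to 4, an L position)
n=9: L (options 6(W), 8(W) are all W)
n=10: W (go to 9, an L position)
n=11: W (go to 0, an L position)
n=12: W (go to 9, an L position)
From 12, the L positions reachable in one move are: 9.

Move to 9.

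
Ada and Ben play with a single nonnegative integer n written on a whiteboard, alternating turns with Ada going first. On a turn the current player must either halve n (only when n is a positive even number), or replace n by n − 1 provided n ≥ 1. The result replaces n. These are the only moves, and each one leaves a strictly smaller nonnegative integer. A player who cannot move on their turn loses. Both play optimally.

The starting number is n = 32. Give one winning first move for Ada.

Move to 31.

Build the W/L table. Terminal = L. A non-terminal position is W if it has a move to some L; otherwise it is L.
n=0: no move → L
n=1: →0(L), so W
n=2: →1(W) only, which is W, so L
n=3: →2(L), so W
n=4: →2(L), so W
n=5: →4(W) only, which is W, so L
n=6: →5(L), so W
n=7: →6(W) only, which is W, so L
n=8: →7(L), so W
n=9: →8(W) only, which is W, so L
n=10: →5(L), so W
n=11: →10(W) only, which is W, so L
n=12: →11(L), so W
n=13: →12(W) only, which is W, so L
n=14: →7(L), so W
n=15: →14(W) only, which is W, so L
n=16: →15(L), so W
n=17: →16(W) only, which is W, so L
n=18: →9(L), so W
n=19: →18(W) only, which is W, so L
n=20: →19(L), so W
n=21: →20(W) only, which is W, so L
n=22: →11(L), so W
n=23: →22(W) only, which is W, so L
n=24: →23(L), so W
n=25: →24(W) only, which is W, so L
n=26: →13(L), so W
n=27: →26(W) only, which is W, so L
n=28: →27(L), so W
n=29: →28(W) only, which is W, so L
n=30: →15(L), so W
n=31: →30(W) only, which is W, so L
n=32: →31(L), so W
From 32, the L positions reachable in one move are: 31.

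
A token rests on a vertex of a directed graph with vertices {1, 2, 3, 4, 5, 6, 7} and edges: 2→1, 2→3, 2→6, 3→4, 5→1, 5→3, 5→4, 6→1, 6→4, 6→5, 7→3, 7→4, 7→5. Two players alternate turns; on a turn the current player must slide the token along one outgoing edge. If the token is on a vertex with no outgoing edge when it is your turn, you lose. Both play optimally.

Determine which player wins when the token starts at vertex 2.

Label each position W (a win for the player to move) or L (a loss). A position with no legal move is L; any other position is W exactly when some move reaches an L, and L when every move reaches a W.
Every edge goes from a vertex to one that appears earlier in the order 4, 1, 3, 5, 7, 6, 2, so processing vertices in that order labels each vertex after all of its successors.
4: no outgoing edge → L
1: no outgoing edge → L
3: reaches L-position 4 → W
5: reaches L-position 1 → W
7: reaches L-position 4 → W
6: reaches L-position 1 → W
2: reaches L-position 1 → W
The starting position 2 is W: the player to move should move to 1, handing over an L position.

The first player wins.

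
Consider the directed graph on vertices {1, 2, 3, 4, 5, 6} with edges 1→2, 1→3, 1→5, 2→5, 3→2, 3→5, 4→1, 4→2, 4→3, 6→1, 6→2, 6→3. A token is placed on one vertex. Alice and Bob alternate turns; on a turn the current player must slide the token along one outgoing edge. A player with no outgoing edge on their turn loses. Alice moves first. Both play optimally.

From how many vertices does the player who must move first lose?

Compute win/loss labels from the base case upward. A position with no move is L. Any other position is W if it can reach an L in one move, else L.
Every edge goes from a vertex to one that appears earlier in the order 5, 2, 3, 1, 4, 6, so processing vertices in that order labels each vertex after all of its successors.
5: no outgoing edge → L
2: can move to 5, which is L ⇒ W
3: can move to 5, which is L ⇒ W
1: can move to 5, which is L ⇒ W
4: moves to 1(W), 3(W), 2(W); every one is W ⇒ L
6: moves to 1(W), 3(W), 2(W); every one is W ⇒ L
The L vertices are 4, 5, 6; that is 3 in all.

3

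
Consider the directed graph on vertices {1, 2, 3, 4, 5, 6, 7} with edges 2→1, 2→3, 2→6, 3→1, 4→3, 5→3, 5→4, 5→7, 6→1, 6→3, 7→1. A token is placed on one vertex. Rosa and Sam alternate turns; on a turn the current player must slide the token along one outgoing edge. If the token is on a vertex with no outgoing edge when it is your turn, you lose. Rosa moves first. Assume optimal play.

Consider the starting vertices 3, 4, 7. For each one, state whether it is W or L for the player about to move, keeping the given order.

3: W, 4: L, 7: W

Label each position W (a win for the player to move) or L (a loss). A position with no legal move is L; any other position is W exactly when some move reaches an L, and L when every move reaches a W.
Every edge goes from a vertex to one that appears earlier in the order 1, 3, 6, 7, 4, 2, 5, so processing vertices in that order labels each vertex after all of its successors.
1: no outgoing edge → L
3: W (go to 1, an L position)
6: W (go to 1, an L position)
7: W (go to 1, an L position)
4: L (sole option 3(W) is W)
2: W (go to 1, an L position)
5: W (go to 4, an L position)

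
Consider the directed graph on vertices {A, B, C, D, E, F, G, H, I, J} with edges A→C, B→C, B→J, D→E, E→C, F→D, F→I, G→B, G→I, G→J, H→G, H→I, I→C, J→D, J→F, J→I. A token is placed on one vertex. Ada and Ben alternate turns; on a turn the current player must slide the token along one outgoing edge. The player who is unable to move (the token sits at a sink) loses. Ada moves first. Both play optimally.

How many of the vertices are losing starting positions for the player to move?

Use the standard recursion: the mover loses at a terminal position; elsewhere, the mover wins exactly when some move hands the opponent an L position.
Every edge goes from a vertex to one that appears earlier in the order C, E, I, D, F, J, A, B, G, H, so processing vertices in that order labels each vertex after all of its successors.
C: no outgoing edge → L
E: can move to C, which is L ⇒ W
I: can move to C, which is L ⇒ W
D: the only move is to E(W), a W ⇒ L
F: can move to D, which is L ⇒ W
J: can move to D, which is L ⇒ W
A: can move to C, which is L ⇒ W
B: can move to C, which is L ⇒ W
G: moves to B(W), J(W), I(W); every one is W ⇒ L
H: can move to G, which is L ⇒ W
The L vertices are C, D, G; that is 3 in all.

3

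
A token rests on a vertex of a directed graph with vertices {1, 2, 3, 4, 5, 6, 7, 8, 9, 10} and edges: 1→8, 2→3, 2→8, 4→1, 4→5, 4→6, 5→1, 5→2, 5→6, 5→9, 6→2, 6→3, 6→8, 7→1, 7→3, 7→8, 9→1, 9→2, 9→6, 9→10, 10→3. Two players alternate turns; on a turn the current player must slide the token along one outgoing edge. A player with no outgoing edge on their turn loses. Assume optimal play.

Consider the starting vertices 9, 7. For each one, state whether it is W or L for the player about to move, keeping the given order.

Label each position W (a win for the player to move) or L (a loss). A position with no legal move is L; any other position is W exactly when some move reaches an L, and L when every move reaches a W.
Every edge goes from a vertex to one that appears earlier in the order 8, 3, 1, 2, 10, 6, 9, 5, 7, 4, so processing vertices in that order labels each vertex after all of its successors.
8: no outgoing edge → L
3: no outgoing edge → L
1: can move to 8, which is L ⇒ W
2: can move to 3, which is L ⇒ W
10: can move to 3, which is L ⇒ W
6: can move to 3, which is L ⇒ W
9: moves to 6(W), 10(W), 2(W), 1(W); every one is W ⇒ L
5: can move to 9, which is L ⇒ W
7: can move to 3, which is L ⇒ W
4: moves to 5(W), 6(W), 1(W); every one is W ⇒ L

9: L, 7: W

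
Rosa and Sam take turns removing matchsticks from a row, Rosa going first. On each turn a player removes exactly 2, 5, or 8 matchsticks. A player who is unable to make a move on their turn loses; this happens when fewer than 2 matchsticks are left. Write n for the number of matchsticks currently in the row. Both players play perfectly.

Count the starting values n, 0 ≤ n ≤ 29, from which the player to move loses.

12

Compute win/loss labels from the base case upward. A position with no move is L. Any other position is W if it can reach an L in one move, else L.
n=0: no move → L
n=1: no move → L
n=2: reaches L-position 0 → W
n=3: reaches L-position 1 → W
n=4: only reaches 2(W), which is W → L
n=5: reaches L-position 0 → W
n=6: reaches L-position 4 → W
n=7: only reaches 5(W), 2(W), all W → L
n=8: reaches L-position 0 → W
n=9: reaches L-position 7 → W
n=10: only reaches 8(W), 5(W), 2(W), all W → L
n=11: only reaches 9(W), 6(W), 3(W), all W → L
n=12: reaches L-position 10 → W
n=13: reaches L-position 11 → W
n=14: only reaches 12(W), 9(W), 6(W), all W → L
n=15: reaches L-position 10 → W
n=16: reaches L-position 14 → W
n=17: only reaches 15(W), 12(W), 9(W), all W → L
n=18: reaches L-position 10 → W
n=19: reaches L-position 17 → W
n=20: only reaches 18(W), 15(W), 12(W), all W → L
n=21: only reaches 19(W), 16(W), 13(W), all W → L
n=22: reaches L-position 20 → W
n=23: reaches L-position 21 → W
n=24: only reaches 22(W), 19(W), 16(W), all W → L
n=25: reaches L-position 20 → W
n=26: reaches L-position 24 → W
n=27: only reaches 25(W), 22(W), 19(W), all W → L
n=28: reaches L-position 20 → W
n=29: reaches L-position 27 → W
L entries with 0 ≤ n ≤ 29: n = 0, 1, 4, 7, 10, 11, 14, 17, 20, 21, 24, 27; that makes 12.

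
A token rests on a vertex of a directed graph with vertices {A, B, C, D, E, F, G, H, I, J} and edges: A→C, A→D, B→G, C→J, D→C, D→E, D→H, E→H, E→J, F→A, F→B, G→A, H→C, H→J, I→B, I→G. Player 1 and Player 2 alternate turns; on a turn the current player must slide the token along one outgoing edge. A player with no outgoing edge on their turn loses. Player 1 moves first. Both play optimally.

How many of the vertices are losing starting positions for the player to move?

Build the W/L table. Terminal = L. A non-terminal position is W if it has a move to some L; otherwise it is L.
Every edge goes from a vertex to one that appears earlier in the order J, C, H, E, D, A, G, B, F, I, so processing vertices in that order labels each vertex after all of its successors.
J: no outgoing edge → L
C: →J(L), so W
H: →J(L), so W
E: →J(L), so W
D: →E(W), H(W), C(W) — all W, so L
A: →D(L), so W
G: →A(W) only, which is W, so L
B: →G(L), so W
F: →B(W), A(W) — all W, so L
I: →G(L), so W
The L vertices are D, F, G, J; that is 4 in all.

4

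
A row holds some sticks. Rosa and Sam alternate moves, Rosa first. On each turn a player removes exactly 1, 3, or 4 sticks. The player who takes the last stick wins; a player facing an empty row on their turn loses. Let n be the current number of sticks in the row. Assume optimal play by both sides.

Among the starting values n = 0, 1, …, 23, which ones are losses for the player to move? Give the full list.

0, 2, 7, 9, 14, 16, 21, 23

Work bottom-up. With no move the player to move loses. Otherwise the position is W if at least one move leads to an L position for the opponent, and L if every move leads to a W.
n=0: no move → L
n=1: reaches L-position 0 → W
n=2: only reaches 1(W), which is W → L
n=3: reaches L-position 2 → W
n=4: reaches L-position 0 → W
n=5: reaches L-position 2 → W
n=6: reaches L-position 2 → W
n=7: only reaches 6(W), 4(W), 3(W), all W → L
n=8: reaches L-position 7 → W
n=9: only reaches 8(W), 6(W), 5(W), all W → L
n=10: reaches L-position 9 → W
n=11: reaches L-position 7 → W
n=12: reaches L-position 9 → W
n=13: reaches L-position 9 → W
n=14: only reaches 13(W), 11(W), 10(W), all W → L
n=15: reaches L-position 14 → W
n=16: only reaches 15(W), 13(W), 12(W), all W → L
n=17: reaches L-position 16 → W
n=18: reaches L-position 14 → W
n=19: reaches L-position 16 → W
n=20: reaches L-position 16 → W
n=21: only reaches 20(W), 18(W), 17(W), all W → L
n=22: reaches L-position 21 → W
n=23: only reaches 22(W), 20(W), 19(W), all W → L
The losing starting values of n are exactly the entries labelled L in this table (8 of them).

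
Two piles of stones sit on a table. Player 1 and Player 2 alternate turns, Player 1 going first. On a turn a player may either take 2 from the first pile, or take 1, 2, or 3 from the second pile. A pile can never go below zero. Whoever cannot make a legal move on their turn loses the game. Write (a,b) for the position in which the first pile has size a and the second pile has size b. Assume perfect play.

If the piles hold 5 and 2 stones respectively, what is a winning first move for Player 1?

Move to (5,0).

Label each position W (a win for the player to move) or L (a loss). A position with no legal move is L; any other position is W exactly when some move reaches an L, and L when every move reaches a W.
No move ever increases a pile, so every position that can arise here has a ≤ 5 and b ≤ 2; it is enough to label the cells with 0 ≤ a ≤ 5 and 0 ≤ b ≤ 2.
Every move lowers a or b (never raises either), so fill the grid row by row in increasing a, and left to right within a row: each cell's successors are then already labelled.
      b=0  b=1  b=2
a=0:    L    W    W
a=1:    L    W    W
a=2:    W    L    W
a=3:    W    L    W
a=4:    L    W    W
a=5:    L    W    W
Cells with no legal move (terminal, hence L): (0,0), (1,0).
The remaining L cells, each justified by listing all of its moves:
(2,1): L (options (0,1)(W), (2,0)(W) are all W)
(3,1): L (options (1,1)(W), (3,0)(W) are all W)
(4,0): L (sole option (2,0)(W) is W)
(5,0): L (sole option (3,0)(W) is W)
Every other cell has at least one move into one of the L cells above, so it is W.
From (5,2), the L positions reachable in one move are: (5,0).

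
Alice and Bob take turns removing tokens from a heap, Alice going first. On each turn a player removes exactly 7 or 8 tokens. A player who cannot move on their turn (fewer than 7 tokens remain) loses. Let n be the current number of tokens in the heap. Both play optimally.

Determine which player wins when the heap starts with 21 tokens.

Bob wins.

Use the standard recursion: the mover loses at a terminal position; elsewhere, the mover wins exactly when some move hands the opponent an L position.
n=0: no move → L
n=1: no move → L
n=2: no move → L
n=3: no move → L
n=4: no move → L
n=5: no move → L
n=6: no move → L
n=7: →0(L), so W
n=8: →1(L), so W
n=9: →2(L), so W
n=10: →3(L), so W
n=11: →4(L), so W
n=12: →5(L), so W
n=13: →6(L), so W
n=14: →6(L), so W
n=15: →8(W), 7(W) — all W, so L
n=16: →9(W), 8(W) — all W, so L
n=17: →10(W), 9(W) — all W, so L
n=18: →11(W), 10(W) — all W, so L
n=19: →12(W), 11(W) — all W, so L
n=20: →13(W), 12(W) — all W, so L
n=21: →14(W), 13(W) — all W, so L
Every move from 21 reaches a W position, so the mover loses.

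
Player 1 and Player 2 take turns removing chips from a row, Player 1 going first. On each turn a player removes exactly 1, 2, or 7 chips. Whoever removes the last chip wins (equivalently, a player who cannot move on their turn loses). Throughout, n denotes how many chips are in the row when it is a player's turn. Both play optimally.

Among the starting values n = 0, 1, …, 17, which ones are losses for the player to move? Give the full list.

Work bottom-up. With no move the player to move loses. Otherwise the position is W if at least one move leads to an L position for the opponent, and L if every move leads to a W.
n=0: no move → L
n=1: W (go to 0, an L position)
n=2: W (go to 0, an L position)
n=3: L (options 2(W), 1(W) are all W)
n=4: W (go to 3, an L position)
n=5: W (go to 3, an L position)
n=6: L (options 5(W), 4(W) are all W)
n=7: W (go to 6, an L position)
n=8: W (go to 6, an L position)
n=9: L (options 8(W), 7(W), 2(W) are all W)
n=10: W (go to 9, an L position)
n=11: W (go to 9, an L position)
n=12: L (options 11(W), 10(W), 5(W) are all W)
n=13: W (go to 12, an L position)
n=14: W (go to 12, an L position)
n=15: L (options 14(W), 13(W), 8(W) are all W)
n=16: W (go to 15, an L position)
n=17: W (go to 15, an L position)
Reading off the rows marked L gives the requested list; there are 6 such values of n.

0, 3, 6, 9, 12, 15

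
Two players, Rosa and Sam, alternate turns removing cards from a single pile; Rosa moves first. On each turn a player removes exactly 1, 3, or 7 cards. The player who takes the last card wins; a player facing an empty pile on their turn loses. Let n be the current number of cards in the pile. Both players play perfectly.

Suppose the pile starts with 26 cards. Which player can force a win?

Positions with no move are L. A position that does have a move is losing for the player to move precisely when every available move leads to a winning position for the opponent. Fill in the labels:
n=0: no move → L
n=1: W (go to 0, an L position)
n=2: L (sole option 1(W) is W)
n=3: W (go to 2, an L position)
n=4: L (options 3(W), 1(W) are all W)
n=5: W (go to 4, an L position)
n=6: L (options 5(W), 3(W) are all W)
n=7: W (go to 6, an L position)
n=8: L (options 7(W), 5(W), 1(W) are all W)
n=9: W (go to 8, an L position)
n=10: L (options 9(W), 7(W), 3(W) are all W)
n=11: W (go to 10, an L position)
n=12: L (options 11(W), 9(W), 5(W) are all W)
n=13: W (go to 12, an L position)
n=14: L (options 13(W), 11(W), 7(W) are all W)
n=15: W (go to 14, an L position)
n=16: L (options 15(W), 13(W), 9(W) are all W)
n=17: W (go to 16, an L position)
n=18: L (options 17(W), 15(W), 11(W) are all W)
n=19: W (go to 18, an L position)
n=20: L (options 19(W), 17(W), 13(W) are all W)
n=21: W (go to 20, an L position)
n=22: L (options 21(W), 19(W), 15(W) are all W)
n=23: W (go to 22, an L position)
n=24: L (options 23(W), 21(W), 17(W) are all W)
n=25: W (go to 24, an L position)
n=26: L (options 25(W), 23(W), 19(W) are all W)
Every move from 26 reaches a W position, so the mover loses.

Sam wins.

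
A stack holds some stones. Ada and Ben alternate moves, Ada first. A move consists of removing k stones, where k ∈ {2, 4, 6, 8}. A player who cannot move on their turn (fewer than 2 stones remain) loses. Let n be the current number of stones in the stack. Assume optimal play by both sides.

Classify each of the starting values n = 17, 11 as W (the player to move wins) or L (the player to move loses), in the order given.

17: W, 11: L

Compute win/loss labels from the base case upward. A position with no move is L. Any other position is W if it can reach an L in one move, else L.
n=0: no move → L
n=1: no move → L
n=2: →0(L), so W
n=3: →1(L), so W
n=4: →0(L), so W
n=5: →1(L), so W
n=6: →0(L), so W
n=7: →1(L), so W
n=8: →0(L), so W
n=9: →1(L), so W
n=10: →8(W), 6(W), 4(W), 2(W) — all W, so L
n=11: →9(W), 7(W), 5(W), 3(W) — all W, so L
n=12: →10(L), so W
n=13: →11(L), so W
n=14: →10(L), so W
n=15: →11(L), so W
n=16: →10(L), so W
n=17: →11(L), so W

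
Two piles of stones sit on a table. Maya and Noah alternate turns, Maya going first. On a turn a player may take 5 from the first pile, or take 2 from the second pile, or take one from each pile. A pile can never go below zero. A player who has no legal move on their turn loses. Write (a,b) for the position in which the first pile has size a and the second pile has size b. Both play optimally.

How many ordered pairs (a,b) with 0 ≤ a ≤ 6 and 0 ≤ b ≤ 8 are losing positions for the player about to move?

27

Classify positions by backward induction: terminal positions (no move available) are L. From any other position, the mover wins iff some move reaches an L.
Every move lowers a or b (never raises either), so fill the grid row by row in increasing a, and left to right within a row: each cell's successors are then already labelled.
      b=0  b=1  b=2  b=3  b=4  b=5  b=6  b=7  b=8
a=0:    L    L    W    W    L    L    W    W    L
a=1:    L    W    W    L    L    W    W    L    L
a=2:    L    W    W    L    W    W    L    L    W
a=3:    L    W    W    L    W    W    L    W    W
a=4:    L    W    W    L    W    W    L    W    W
a=5:    W    W    L    L    W    W    L    W    W
a=6:    W    L    L    W    W    L    L    W    W
Cells with no legal move (terminal, hence L): (0,0), (0,1), (1,0), (2,0), (3,0), (4,0).
The remaining L cells, each justified by listing all of its moves:
(0,4): the only move is to (0,2)(W), a W ⇒ L
(0,5): the only move is to (0,3)(W), a W ⇒ L
(0,8): the only move is to (0,6)(W), a W ⇒ L
(1,3): moves to (1,1)(W), (0,2)(W); every one is W ⇒ L
(1,4): moves to (1,2)(W), (0,3)(W); every one is W ⇒ L
(1,7): moves to (1,5)(W), (0,6)(W); every one is W ⇒ L
(1,8): moves to (1,6)(W), (0,7)(W); every one is W ⇒ L
(2,3): moves to (2,1)(W), (1,2)(W); every one is W ⇒ L
(2,6): moves to (2,4)(W), (1,5)(W); every one is W ⇒ L
(2,7): moves to (2,5)(W), (1,6)(W); every one is W ⇒ L
(3,3): moves to (3,1)(W), (2,2)(W); every one is W ⇒ L
(3,6): moves to (3,4)(W), (2,5)(W); every one is W ⇒ L
(4,3): moves to (4,1)(W), (3,2)(W); every one is W ⇒ L
(4,6): moves to (4,4)(W), (3,5)(W); every one is W ⇒ L
(5,2): moves to (0,2)(W), (5,0)(W), (4,1)(W); every one is W ⇒ L
(5,3): moves to (0,3)(W), (5,1)(W), (4,2)(W); every one is W ⇒ L
(5,6): moves to (0,6)(W), (5,4)(W), (4,5)(W); every one is W ⇒ L
(6,1): moves to (1,1)(W), (5,0)(W); every one is W ⇒ L
(6,2): moves to (1,2)(W), (6,0)(W), (5,1)(W); every one is W ⇒ L
(6,5): moves to (1,5)(W), (6,3)(W), (5,4)(W); every one is W ⇒ L
(6,6): moves to (1,6)(W), (6,4)(W), (5,5)(W); every one is W ⇒ L
Every other cell has at least one move into one of the L cells above, so it is W.
L cells per row: a=0: 5, a=1: 5, a=2: 4, a=3: 3, a=4: 3, a=5: 3, a=6: 4; total 27.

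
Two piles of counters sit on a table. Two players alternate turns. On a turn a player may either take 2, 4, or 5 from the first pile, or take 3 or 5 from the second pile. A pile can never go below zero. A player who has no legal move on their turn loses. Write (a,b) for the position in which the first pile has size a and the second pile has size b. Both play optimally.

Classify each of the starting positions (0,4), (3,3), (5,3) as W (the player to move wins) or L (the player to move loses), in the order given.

(0,4): W, (3,3): L, (5,3): W

Work bottom-up. With no move the player to move loses. Otherwise the position is W if at least one move leads to an L position for the opponent, and L if every move leads to a W.
No move ever increases a pile, so every position that can arise here has a ≤ 5 and b ≤ 4; it is enough to label the cells with 0 ≤ a ≤ 5 and 0 ≤ b ≤ 4.
Every move lowers a or b (never raises either), so fill the grid row by row in increasing a, and left to right within a row: each cell's successors are then already labelled.
      b=0  b=1  b=2  b=3  b=4
a=0:    L    L    L    W    W
a=1:    L    L    L    W    W
a=2:    W    W    W    L    L
a=3:    W    W    W    L    L
a=4:    W    W    W    W    W
a=5:    W    W    W    W    W
Cells with no legal move (terminal, hence L): (0,0), (0,1), (0,2), (1,0), (1,1), (1,2).
The remaining L cells, each justified by listing all of its moves:
(2,3): →(0,3)(W), (2,0)(W) — all W, so L
(2,4): →(0,4)(W), (2,1)(W) — all W, so L
(3,3): →(1,3)(W), (3,0)(W) — all W, so L
(3,4): →(1,4)(W), (3,1)(W) — all W, so L
Every other cell has at least one move into one of the L cells above, so it is W.
(0,4): the move to (0,1) reaches an L cell, so W
(3,3): one of the L cells justified above, so L
(5,3): the move to (3,3) reaches an L cell, so W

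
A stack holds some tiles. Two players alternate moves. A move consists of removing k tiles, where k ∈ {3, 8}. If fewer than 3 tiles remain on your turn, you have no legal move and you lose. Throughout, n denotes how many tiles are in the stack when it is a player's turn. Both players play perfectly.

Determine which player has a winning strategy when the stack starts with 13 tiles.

The second player wins.

Positions with no move are L. A position that does have a move is losing for the player to move precisely when every available move leads to a winning position for the opponent. Fill in the labels:
n=0: no move → L
n=1: no move → L
n=2: no move → L
n=3: W (go to 0, an L position)
n=4: W (go to 1, an L position)
n=5: W (go to 2, an L position)
n=6: L (sole option 3(W) is W)
n=7: L (sole option 4(W) is W)
n=8: W (go to 0, an L position)
n=9: W (go to 6, an L position)
n=10: W (go to 7, an L position)
n=11: L (options 8(W), 3(W) are all W)
n=12: L (options 9(W), 4(W) are all W)
n=13: L (options 10(W), 5(W) are all W)
The starting position 13 is L: whatever the player to move does, the opponent receives a W position.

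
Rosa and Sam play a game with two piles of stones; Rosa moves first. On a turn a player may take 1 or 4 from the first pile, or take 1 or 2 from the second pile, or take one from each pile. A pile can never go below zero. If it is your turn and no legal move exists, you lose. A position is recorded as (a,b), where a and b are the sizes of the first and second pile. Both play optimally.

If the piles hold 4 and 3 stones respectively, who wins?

Work bottom-up. With no move the player to move loses. Otherwise the position is W if at least one move leads to an L position for the opponent, and L if every move leads to a W.
No move ever increases a pile, so every position that can arise here has a ≤ 4 and b ≤ 3; it is enough to label the cells with 0 ≤ a ≤ 4 and 0 ≤ b ≤ 3.
Every move lowers a or b (never raises either), so fill the grid row by row in increasing a, and left to right within a row: each cell's successors are then already labelled.
      b=0  b=1  b=2  b=3
a=0:    L    W    W    L
a=1:    W    W    L    W
a=2:    L    W    W    W
a=3:    W    W    L    W
a=4:    W    L    W    W
Cells with no legal move (terminal, hence L): (0,0).
The remaining L cells, each justified by listing all of its moves:
(0,3): L (options (0,2)(W), (0,1)(W) are all W)
(1,2): L (options (0,2)(W), (1,1)(W), (1,0)(W), (0,1)(W) are all W)
(2,0): L (sole option (1,0)(W) is W)
(3,2): L (options (2,2)(W), (3,1)(W), (3,0)(W), (2,1)(W) are all W)
(4,1): L (options (3,1)(W), (0,1)(W), (4,0)(W), (3,0)(W) are all W)
Every other cell has at least one move into one of the L cells above, so it is W.
From (4,3) Rosa can move to (0,3), reaching an L position.

Rosa wins.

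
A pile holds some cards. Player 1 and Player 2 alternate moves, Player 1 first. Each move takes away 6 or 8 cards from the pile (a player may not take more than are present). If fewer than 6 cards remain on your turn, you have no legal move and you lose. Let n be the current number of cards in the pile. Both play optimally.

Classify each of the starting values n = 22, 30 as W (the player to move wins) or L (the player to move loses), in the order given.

Classify positions by backward induction: terminal positions (no move available) are L. From any other position, the mover wins iff some move reaches an L.
n=0: no move → L
n=1: no move → L
n=2: no move → L
n=3: no move → L
n=4: no move → L
n=5: no move → L
n=6: reaches L-position 0 → W
n=7: reaches L-position 1 → W
n=8: reaches L-position 2 → W
n=9: reaches L-position 3 → W
n=10: reaches L-position 4 → W
n=11: reaches L-position 5 → W
n=12: reaches L-position 4 → W
n=13: reaches L-position 5 → W
n=14: only reaches 8(W), 6(W), all W → L
n=15: only reaches 9(W), 7(W), all W → L
n=16: only reaches 10(W), 8(W), all W → L
n=17: only reaches 11(W), 9(W), all W → L
n=18: only reaches 12(W), 10(W), all W → L
n=19: only reaches 13(W), 11(W), all W → L
n=20: reaches L-position 14 → W
n=21: reaches L-position 15 → W
n=22: reaches L-position 16 → W
n=23: reaches L-position 17 → W
n=24: reaches L-position 18 → W
n=25: reaches L-position 19 → W
n=26: reaches L-position 18 → W
n=27: reaches L-position 19 → W
n=28: only reaches 22(W), 20(W), all W → L
n=29: only reaches 23(W), 21(W), all W → L
n=30: only reaches 24(W), 22(W), all W → L

22: W, 30: L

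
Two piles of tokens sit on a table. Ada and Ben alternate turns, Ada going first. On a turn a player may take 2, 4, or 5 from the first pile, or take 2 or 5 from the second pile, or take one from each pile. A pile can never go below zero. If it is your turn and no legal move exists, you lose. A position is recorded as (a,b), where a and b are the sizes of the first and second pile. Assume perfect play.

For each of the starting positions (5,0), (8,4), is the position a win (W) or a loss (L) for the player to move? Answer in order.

Classify positions by backward induction: terminal positions (no move available) are L. From any other position, the mover wins iff some move reaches an L.
No move ever increases a pile, so every position that can arise here has a ≤ 8 and b ≤ 4; it is enough to label the cells with 0 ≤ a ≤ 8 and 0 ≤ b ≤ 4.
Every move lowers a or b (never raises either), so fill the grid row by row in increasing a, and left to right within a row: each cell's successors are then already labelled.
      b=0  b=1  b=2  b=3  b=4
a=0:    L    L    W    W    L
a=1:    L    W    W    L    L
a=2:    W    W    L    L    W
a=3:    W    L    L    W    W
a=4:    W    W    W    W    W
a=5:    W    W    W    W    W
a=6:    W    L    W    W    W
a=7:    L    W    W    W    L
a=8:    L    W    W    L    L
Cells with no legal move (terminal, hence L): (0,0), (0,1), (1,0).
The remaining L cells, each justified by listing all of its moves:
(0,4): L (sole option (0,2)(W) is W)
(1,3): L (options (1,1)(W), (0,2)(W) are all W)
(1,4): L (options (1,2)(W), (0,3)(W) are all W)
(2,2): L (options (0,2)(W), (2,0)(W), (1,1)(W) are all W)
(2,3): L (options (0,3)(W), (2,1)(W), (1,2)(W) are all W)
(3,1): L (options (1,1)(W), (2,0)(W) are all W)
(3,2): L (options (1,2)(W), (3,0)(W), (2,1)(W) are all W)
(6,1): L (options (4,1)(W), (2,1)(W), (1,1)(W), (5,0)(W) are all W)
(7,0): L (options (5,0)(W), (3,0)(W), (2,0)(W) are all W)
(7,4): L (options (5,4)(W), (3,4)(W), (2,4)(W), (7,2)(W), (6,3)(W) are all W)
(8,0): L (options (6,0)(W), (4,0)(W), (3,0)(W) are all W)
(8,3): L (options (6,3)(W), (4,3)(W), (3,3)(W), (8,1)(W), (7,2)(W) are all W)
(8,4): L (options (6,4)(W), (4,4)(W), (3,4)(W), (8,2)(W), (7,3)(W) are all W)
Every other cell has at least one move into one of the L cells above, so it is W.
(5,0): the move to (1,0) reaches an L cell, so W
(8,4): one of the L cells justified above, so L

(5,0): W, (8,4): L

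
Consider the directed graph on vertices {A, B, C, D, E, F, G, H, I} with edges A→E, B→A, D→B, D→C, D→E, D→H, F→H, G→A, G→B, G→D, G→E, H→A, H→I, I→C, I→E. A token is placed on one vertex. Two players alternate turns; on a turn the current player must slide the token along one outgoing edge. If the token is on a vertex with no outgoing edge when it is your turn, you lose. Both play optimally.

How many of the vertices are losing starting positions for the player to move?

Use the standard recursion: the mover loses at a terminal position; elsewhere, the mover wins exactly when some move hands the opponent an L position.
Every edge goes from a vertex to one that appears earlier in the order C, E, I, A, H, B, D, F, G, so processing vertices in that order labels each vertex after all of its successors.
C: no outgoing edge → L
E: no outgoing edge → L
I: reaches L-position E → W
A: reaches L-position E → W
H: only reaches A(W), I(W), all W → L
B: only reaches A(W), which is W → L
D: reaches L-position B → W
F: reaches L-position H → W
G: reaches L-position B → W
The L vertices are B, C, E, H; that is 4 in all.

4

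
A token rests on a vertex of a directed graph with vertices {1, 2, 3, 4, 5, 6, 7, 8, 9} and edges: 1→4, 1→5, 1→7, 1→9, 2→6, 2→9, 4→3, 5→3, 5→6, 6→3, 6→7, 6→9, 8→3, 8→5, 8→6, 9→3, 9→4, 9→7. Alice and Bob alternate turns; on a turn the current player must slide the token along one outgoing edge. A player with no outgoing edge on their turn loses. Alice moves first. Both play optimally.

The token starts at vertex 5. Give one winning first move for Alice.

Build the W/L table. Terminal = L. A non-terminal position is W if it has a move to some L; otherwise it is L.
Every edge goes from a vertex to one that appears earlier in the order 7, 3, 4, 9, 6, 5, 1, 8, 2, so processing vertices in that order labels each vertex after all of its successors.
7: no outgoing edge → L
3: no outgoing edge → L
4: →3(L), so W
9: →3(L), so W
6: →3(L), so W
5: →3(L), so W
1: →7(L), so W
8: →3(L), so W
2: →6(W), 9(W) — all W, so L
From 5, the L positions reachable in one move are: 3.

Move to 3.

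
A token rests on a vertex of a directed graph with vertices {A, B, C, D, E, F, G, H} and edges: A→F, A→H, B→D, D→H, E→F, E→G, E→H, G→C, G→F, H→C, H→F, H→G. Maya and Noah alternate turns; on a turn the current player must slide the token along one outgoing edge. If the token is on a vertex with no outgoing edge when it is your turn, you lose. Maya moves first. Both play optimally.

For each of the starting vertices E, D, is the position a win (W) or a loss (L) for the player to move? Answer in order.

Label each position W (a win for the player to move) or L (a loss). A position with no legal move is L; any other position is W exactly when some move reaches an L, and L when every move reaches a W.
Every edge goes from a vertex to one that appears earlier in the order C, F, G, H, D, E, A, B, so processing vertices in that order labels each vertex after all of its successors.
C: no outgoing edge → L
F: no outgoing edge → L
G: W (go to F, an L position)
H: W (go to F, an L position)
D: L (sole option H(W) is W)
E: W (go to F, an L position)
A: W (go to F, an L position)
B: W (go to D, an L position)

E: W, D: L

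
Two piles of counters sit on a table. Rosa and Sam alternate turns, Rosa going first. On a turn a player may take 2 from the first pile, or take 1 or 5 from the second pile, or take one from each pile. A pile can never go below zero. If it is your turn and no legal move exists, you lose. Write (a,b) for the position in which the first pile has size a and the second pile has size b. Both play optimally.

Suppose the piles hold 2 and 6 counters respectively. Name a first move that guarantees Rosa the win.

Classify positions by backward induction: terminal positions (no move available) are L. From any other position, the mover wins iff some move reaches an L.
No move ever increases a pile, so every position that can arise here has a ≤ 2 and b ≤ 6; it is enough to label the cells with 0 ≤ a ≤ 2 and 0 ≤ b ≤ 6.
Every move lowers a or b (never raises either), so fill the grid row by row in increasing a, and left to right within a row: each cell's successors are then already labelled.
      b=0  b=1  b=2  b=3  b=4  b=5  b=6
a=0:    L    W    L    W    L    W    L
a=1:    L    W    L    W    L    W    L
a=2:    W    W    W    W    W    W    W
Cells with no legal move (terminal, hence L): (0,0), (1,0).
The remaining L cells, each justified by listing all of its moves:
(0,2): the only move is to (0,1)(W), a W ⇒ L
(0,4): the only move is to (0,3)(W), a W ⇒ L
(0,6): moves to (0,5)(W), (0,1)(W); every one is W ⇒ L
(1,2): moves to (1,1)(W), (0,1)(W); every one is W ⇒ L
(1,4): moves to (1,3)(W), (0,3)(W); every one is W ⇒ L
(1,6): moves to (1,5)(W), (1,1)(W), (0,5)(W); every one is W ⇒ L
Every other cell has at least one move into one of the L cells above, so it is W.
From (2,6), the L positions reachable in one move are: (0,6).

Move to (0,6).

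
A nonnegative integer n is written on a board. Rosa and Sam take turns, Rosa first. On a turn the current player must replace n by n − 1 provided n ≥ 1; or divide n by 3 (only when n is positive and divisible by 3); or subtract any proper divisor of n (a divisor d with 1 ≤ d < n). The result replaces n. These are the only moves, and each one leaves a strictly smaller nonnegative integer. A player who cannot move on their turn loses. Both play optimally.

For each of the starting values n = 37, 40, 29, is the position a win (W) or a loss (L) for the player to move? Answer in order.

37: L, 40: L, 29: W

Compute win/loss labels from the base case upward. A position with no move is L. Any other position is W if it can reach an L in one move, else L.
n=0: no move → L
n=1: reaches L-position 0 → W
n=2: only reaches 1(W), which is W → L
n=3: reaches L-position 2 → W
n=4: reaches L-position 2 → W
n=5: only reaches 4(W), which is W → L
n=6: reaches L-position 2 → W
n=7: only reaches 6(W), which is W → L
n=8: reaches L-position 7 → W
n=9: only reaches 3(W), 6(W), 8(W), all W → L
n=10: reaches L-position 5 → W
n=11: only reaches 10(W), which is W → L
n=12: reaches L-position 9 → W
n=13: only reaches 12(W), which is W → L
n=14: reaches L-position 7 → W
n=15: reaches L-position 5 → W
n=16: only reaches 8(W), 12(W), 14(W), 15(W), all W → L
n=17: reaches L-position 16 → W
n=18: reaches L-position 9 → W
n=19: only reaches 18(W), which is W → L
n=20: reaches L-position 16 → W
n=21: reaches L-position 7 → W
n=22: reaches L-position 11 → W
n=23: only reaches 22(W), which is W → L
n=24: reaches L-position 16 → W
n=25: only reaches 20(W), 24(W), all W → L
n=26: reaches L-position 13 → W
n=27: reaches L-position 9 → W
n=28: only reaches 14(W), 21(W), 24(W), 26(W), 27(W), all W → L
n=29: reaches L-position 28 → W
n=30: reaches L-position 25 → W
n=31: only reaches 30(W), which is W → L
n=32: reaches L-position 16 → W
n=33: reaches L-position 11 → W
n=34: only reaches 17(W), 32(W), 33(W), all W → L
n=35: reaches L-position 28 → W
n=36: reaches L-position 34 → W
n=37: only reaches 36(W), which is W → L
n=38: reaches L-position 19 → W
n=39: reaches L-position 13 → W
n=40: only reaches 20(W), 30(W), 32(W), 35(W), 36(W), 38(W), 39(W), all W → L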